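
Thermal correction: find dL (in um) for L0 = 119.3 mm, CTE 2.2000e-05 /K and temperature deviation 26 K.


dL = L * alpha * dT
= 119.3 * 2.2000e-05 * 26
= 0.0682396 mm
dL_um = 0.0682396 * 1000 = 68.2396 um

68.2396


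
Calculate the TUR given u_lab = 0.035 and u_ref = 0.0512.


TUR = u_lab / u_ref
= 0.035 / 0.0512
= 0.6836

0.6836


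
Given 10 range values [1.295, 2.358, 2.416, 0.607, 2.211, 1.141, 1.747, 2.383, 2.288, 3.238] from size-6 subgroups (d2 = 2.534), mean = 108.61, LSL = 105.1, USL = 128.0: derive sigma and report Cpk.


R_bar = (1.295 + 2.358 + 2.416 + 0.607 + 2.211 + 1.141 + 1.747 + 2.383 + 2.288 + 3.238) / 10 = 1.9684
sigma = R_bar / d2 = 1.9684 / 2.534 = 0.77679558
Cp = (USL - LSL)/(6*sigma) = (128.0 - 105.1)/(6*0.77679558) = 4.9133
Cpu = (128.0 - 108.61)/(3*0.77679558) = 8.3205
Cpl = (108.61 - 105.1)/(3*0.77679558) = 1.5062
Cpk = min(Cpu, Cpl) = 1.5062

1.5062


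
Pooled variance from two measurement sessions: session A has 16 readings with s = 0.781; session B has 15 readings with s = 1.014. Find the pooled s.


s_p = sqrt(((n1-1)*s1^2 + (n2-1)*s2^2) / (n1+n2-2))
numerator = (16-1)*0.781^2 + (15-1)*1.014^2 = 9.149415 + 14.394744 = 23.544159
denominator = 16 + 15 - 2 = 29
s_p^2 = 23.544159 / 29 = 0.81186755
s_p = sqrt(0.81186755) = 0.9010

0.9010


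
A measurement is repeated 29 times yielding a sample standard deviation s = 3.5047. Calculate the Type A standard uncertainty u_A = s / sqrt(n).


u_A = s / sqrt(n)
u_A = 3.5047 / sqrt(29)
u_A = 3.5047 / 5.3851648
u_A = 0.6508

0.6508


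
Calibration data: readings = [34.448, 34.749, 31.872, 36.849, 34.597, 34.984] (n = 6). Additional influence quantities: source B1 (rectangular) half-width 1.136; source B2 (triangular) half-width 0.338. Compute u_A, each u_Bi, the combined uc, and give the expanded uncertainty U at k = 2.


mean = (34.448 + 34.749 + 31.872 + 36.849 + 34.597 + 34.984) / 6 = 34.58316667
s = sqrt(sum((x - mean)^2)/(n-1)) = 1.5931764
u_A = s / sqrt(n) = 1.5931764 / sqrt(6) = 0.65041154
u_B1 = 1.136 / sqrt(3) = 0.65586991
u_B2 = 0.338 / sqrt(6) = 0.13798792
uc = sqrt(0.65041154^2 + 0.65586991^2 + 0.13798792^2) = 0.93393853
U = k * uc = 2 * 0.93393853
U = 1.8679

1.8679


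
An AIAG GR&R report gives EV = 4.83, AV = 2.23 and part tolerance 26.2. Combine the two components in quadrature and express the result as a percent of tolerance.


GRR = sqrt(EV^2 + AV^2) = sqrt(4.83^2 + 2.23^2) = 5.3199436
%GRR = GRR / tol * 100 = 5.3199436 / 26.2 * 100
%GRR = 20.3051

20.3051


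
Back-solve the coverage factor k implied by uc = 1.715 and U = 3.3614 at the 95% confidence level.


k = U / uc
k = 3.3614 / 1.715
k = 1.96

1.96


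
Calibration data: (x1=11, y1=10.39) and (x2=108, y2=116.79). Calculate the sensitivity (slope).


slope = (y2 - y1) / (x2 - x1)
= (116.79 - 10.39) / (108 - 11)
= 106.4000 / 97
= 1.0969

1.0969


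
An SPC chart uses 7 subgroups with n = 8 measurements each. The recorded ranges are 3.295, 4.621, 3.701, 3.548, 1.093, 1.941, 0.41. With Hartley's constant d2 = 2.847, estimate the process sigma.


R_bar = (3.295 + 4.621 + 3.701 + 3.548 + 1.093 + 1.941 + 0.41) / 7
R_bar = 18.609 / 7 = 2.6584286
sigma_hat = R_bar / d2 = 2.6584286 / 2.847 = 0.9338

0.9338


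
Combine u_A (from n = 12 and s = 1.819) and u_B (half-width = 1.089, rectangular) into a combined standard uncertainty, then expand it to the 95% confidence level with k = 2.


u_A = s / sqrt(n) = 1.819 / sqrt(12) = 0.52510007
u_B = half_width / sqrt(3) = 1.089 / sqrt(3) = 0.62873444
uc = sqrt(u_A^2 + u_B^2) = sqrt(0.52510007^2 + 0.62873444^2) = 0.81916853
U = k * uc = 2 * 0.81916853
U = 1.6383

1.6383


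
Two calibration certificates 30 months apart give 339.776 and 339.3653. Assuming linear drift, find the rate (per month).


rate = (v2 - v1) / months
= (339.3653 - 339.776) / 30
= -0.4107 / 30
= -0.0137

-0.0137


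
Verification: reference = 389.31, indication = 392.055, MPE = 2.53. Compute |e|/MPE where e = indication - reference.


e = indication - reference = 392.055 - 389.31 = 2.7450
|e| = 2.7450
ratio = |e| / MPE = 2.7450 / 2.53
ratio = 1.0850

1.0850


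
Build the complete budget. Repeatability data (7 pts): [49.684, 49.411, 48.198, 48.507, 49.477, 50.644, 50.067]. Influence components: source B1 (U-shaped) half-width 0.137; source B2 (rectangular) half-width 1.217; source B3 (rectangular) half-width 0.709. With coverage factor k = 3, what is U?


mean = (49.684 + 49.411 + 48.198 + 48.507 + 49.477 + 50.644 + 50.067) / 7 = 49.42685714
s = sqrt(sum((x - mean)^2)/(n-1)) = 0.84816811
u_A = s / sqrt(n) = 0.84816811 / sqrt(7) = 0.32057741
u_B1 = 0.137 / sqrt(2) = 0.096873629
u_B2 = 1.217 / sqrt(3) = 0.70263528
u_B3 = 0.709 / sqrt(3) = 0.40934134
uc = sqrt(0.32057741^2 + 0.096873629^2 + 0.70263528^2 + 0.40934134^2) = 0.87943791
U = k * uc = 3 * 0.87943791
U = 2.6383

2.6383


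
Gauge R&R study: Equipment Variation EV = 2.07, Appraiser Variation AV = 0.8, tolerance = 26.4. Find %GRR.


GRR = sqrt(EV^2 + AV^2) = sqrt(2.07^2 + 0.8^2) = 2.2192116
%GRR = GRR / tol * 100 = 2.2192116 / 26.4 * 100
%GRR = 8.4061

8.4061


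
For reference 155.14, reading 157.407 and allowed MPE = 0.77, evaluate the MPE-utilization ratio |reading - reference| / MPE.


e = indication - reference = 157.407 - 155.14 = 2.2670
|e| = 2.2670
ratio = |e| / MPE = 2.2670 / 0.77
ratio = 2.9442

2.9442


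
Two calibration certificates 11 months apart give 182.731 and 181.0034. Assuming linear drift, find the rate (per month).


rate = (v2 - v1) / months
= (181.0034 - 182.731) / 11
= -1.7276 / 11
= -0.1571

-0.1571


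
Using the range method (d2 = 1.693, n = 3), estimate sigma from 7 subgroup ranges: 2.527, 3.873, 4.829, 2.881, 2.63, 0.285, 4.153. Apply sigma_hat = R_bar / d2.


R_bar = (2.527 + 3.873 + 4.829 + 2.881 + 2.63 + 0.285 + 4.153) / 7
R_bar = 21.178 / 7 = 3.0254286
sigma_hat = R_bar / d2 = 3.0254286 / 1.693 = 1.7870

1.7870


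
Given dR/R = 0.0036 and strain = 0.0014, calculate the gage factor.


GF = (dR/R) / epsilon
= 0.0036 / 0.0014
= 2.5714

2.5714


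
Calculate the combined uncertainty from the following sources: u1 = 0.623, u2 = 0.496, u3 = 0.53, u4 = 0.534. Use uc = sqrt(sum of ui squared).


uc = sqrt(0.623^2 + 0.496^2 + 0.53^2 + 0.534^2)
uc = sqrt(1.200201)
uc = 1.0955

1.0955


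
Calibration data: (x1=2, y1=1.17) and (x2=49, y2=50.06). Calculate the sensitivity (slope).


slope = (y2 - y1) / (x2 - x1)
= (50.06 - 1.17) / (49 - 2)
= 48.8900 / 47
= 1.0402

1.0402


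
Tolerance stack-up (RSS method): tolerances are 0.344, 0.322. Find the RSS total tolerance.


RSS = sqrt(0.344^2 + 0.322^2)
= sqrt(0.22202)
= 0.4712

0.4712


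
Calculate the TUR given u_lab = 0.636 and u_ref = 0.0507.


TUR = u_lab / u_ref
= 0.636 / 0.0507
= 12.5444

12.5444


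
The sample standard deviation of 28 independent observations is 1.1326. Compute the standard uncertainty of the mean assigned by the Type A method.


u_A = s / sqrt(n)
u_A = 1.1326 / sqrt(28)
u_A = 1.1326 / 5.2915026
u_A = 0.2140

0.2140


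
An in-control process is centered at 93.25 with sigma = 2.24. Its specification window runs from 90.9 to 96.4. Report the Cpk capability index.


Cpu = (USL - mean) / (3*sigma) = (96.4 - 93.25) / (3*2.24) = 0.4688
Cpl = (mean - LSL) / (3*sigma) = (93.25 - 90.9) / (3*2.24) = 0.3497
Cpk = min(Cpu, Cpl) = 0.3497

0.3497


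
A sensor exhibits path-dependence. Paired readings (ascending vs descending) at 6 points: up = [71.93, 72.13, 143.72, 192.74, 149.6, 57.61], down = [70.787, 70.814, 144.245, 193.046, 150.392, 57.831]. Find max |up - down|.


|71.93 - 70.787| = 1.1430
|72.13 - 70.814| = 1.3160
|143.72 - 144.245| = 0.5250
|192.74 - 193.046| = 0.3060
|149.6 - 150.392| = 0.7920
|57.61 - 57.831| = 0.2210
hysteresis = max(diffs) = 1.3160

1.3160


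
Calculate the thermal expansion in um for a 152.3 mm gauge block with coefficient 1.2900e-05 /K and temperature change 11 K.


dL = L * alpha * dT
= 152.3 * 1.2900e-05 * 11
= 0.0216114 mm
dL_um = 0.0216114 * 1000 = 21.6114 um

21.6114


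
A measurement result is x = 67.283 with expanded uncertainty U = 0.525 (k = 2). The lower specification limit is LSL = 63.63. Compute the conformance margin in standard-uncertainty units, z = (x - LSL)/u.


u = U / k = 0.525 / 2 = 0.2625
margin = |LSL - x| = |63.63 - 67.283| = 3.653
z = margin / u = 3.653 / 0.2625
z = 13.9162

13.9162


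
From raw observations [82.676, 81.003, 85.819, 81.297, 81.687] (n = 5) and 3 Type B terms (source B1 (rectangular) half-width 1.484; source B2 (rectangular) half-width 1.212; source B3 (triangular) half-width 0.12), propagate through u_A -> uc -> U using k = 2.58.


mean = (82.676 + 81.003 + 85.819 + 81.297 + 81.687) / 5 = 82.4964
s = sqrt(sum((x - mean)^2)/(n-1)) = 1.9618779
u_A = s / sqrt(n) = 1.9618779 / sqrt(5) = 0.87737847
u_B1 = 1.484 / sqrt(3) = 0.8567878
u_B2 = 1.212 / sqrt(3) = 0.69974853
u_B3 = 0.12 / sqrt(6) = 0.048989795
uc = sqrt(0.87737847^2 + 0.8567878^2 + 0.69974853^2 + 0.048989795^2) = 1.4127726
U = k * uc = 2.58 * 1.4127726
U = 3.6450

3.6450


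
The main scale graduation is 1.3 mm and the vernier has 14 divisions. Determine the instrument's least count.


LC = MSD / n_div
= 1.3 / 14
= 0.0929

0.0929


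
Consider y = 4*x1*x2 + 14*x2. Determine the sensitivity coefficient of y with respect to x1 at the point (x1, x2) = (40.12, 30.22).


y = 4*x1*x2 + 14*x2
dy/dx1 = 4*x2
Evaluate at x2 = 30.22: c1 = 4 * 30.22
c1 = 120.8800

120.8800


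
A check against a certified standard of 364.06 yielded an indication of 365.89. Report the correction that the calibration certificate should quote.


Correction = standard - reading
= 364.06 - 365.89
= -1.8300

-1.8300


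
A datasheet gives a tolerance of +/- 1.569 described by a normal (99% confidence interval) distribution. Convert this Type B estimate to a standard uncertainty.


u_B = half_width / 2.576
u_B = 1.569 / 2.576
u_B = 0.6091

0.6091


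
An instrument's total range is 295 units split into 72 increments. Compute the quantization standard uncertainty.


resolution = range / divisions
resolution = 295 / 72 = 4.0972222
u_res = resolution / (2*sqrt(3))
u_res = 4.0972222 / 3.4641016
u_res = 1.1828

1.1828


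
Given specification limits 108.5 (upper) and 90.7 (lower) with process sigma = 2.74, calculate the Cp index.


Cp = (USL - LSL) / (6 * sigma)
= (108.5 - 90.7) / (6 * 2.74)
= 17.8000 / 16.4400
= 1.0827

1.0827


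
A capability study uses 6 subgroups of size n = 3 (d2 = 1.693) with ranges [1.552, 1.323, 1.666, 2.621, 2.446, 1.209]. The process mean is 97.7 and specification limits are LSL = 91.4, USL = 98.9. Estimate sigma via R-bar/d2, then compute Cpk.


R_bar = (1.552 + 1.323 + 1.666 + 2.621 + 2.446 + 1.209) / 6 = 1.8028333
sigma = R_bar / d2 = 1.8028333 / 1.693 = 1.064875
Cp = (USL - LSL)/(6*sigma) = (98.9 - 91.4)/(6*1.064875) = 1.1738
Cpu = (98.9 - 97.7)/(3*1.064875) = 0.3756
Cpl = (97.7 - 91.4)/(3*1.064875) = 1.9721
Cpk = min(Cpu, Cpl) = 0.3756

0.3756


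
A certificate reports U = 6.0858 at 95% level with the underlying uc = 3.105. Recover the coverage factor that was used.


k = U / uc
k = 6.0858 / 3.105
k = 1.96

1.96


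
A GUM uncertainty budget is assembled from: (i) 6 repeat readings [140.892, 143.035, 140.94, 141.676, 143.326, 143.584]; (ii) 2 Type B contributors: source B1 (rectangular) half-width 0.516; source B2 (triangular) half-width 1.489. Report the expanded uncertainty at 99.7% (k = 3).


mean = (140.892 + 143.035 + 140.94 + 141.676 + 143.326 + 143.584) / 6 = 142.2421667
s = sqrt(sum((x - mean)^2)/(n-1)) = 1.2200761
u_A = s / sqrt(n) = 1.2200761 / sqrt(6) = 0.49809398
u_B1 = 0.516 / sqrt(3) = 0.29791274
u_B2 = 1.489 / sqrt(6) = 0.6078817
uc = sqrt(0.49809398^2 + 0.29791274^2 + 0.6078817^2) = 0.84045807
U = k * uc = 3 * 0.84045807
U = 2.5214

2.5214


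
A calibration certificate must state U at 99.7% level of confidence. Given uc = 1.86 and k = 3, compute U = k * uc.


U = k * uc
U = 3 * 1.86
U = 5.5800

5.5800


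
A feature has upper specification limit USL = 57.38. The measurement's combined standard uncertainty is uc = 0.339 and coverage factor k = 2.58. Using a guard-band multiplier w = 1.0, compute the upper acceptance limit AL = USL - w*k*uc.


U = k * uc = 2.58 * 0.339 = 0.87462
guard band g = w * U = 1.0 * 0.87462 = 0.87462
AL = USL - g = 57.38 - 0.87462
AL = 56.5054

56.5054


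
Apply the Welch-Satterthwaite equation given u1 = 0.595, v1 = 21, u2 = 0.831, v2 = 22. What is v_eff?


uc = sqrt(u1^2 + u2^2) = sqrt(0.595^2 + 0.831^2) = 1.0220499
v_eff = uc^4 / (u1^4/v1 + u2^4/v2)
= 1.0220499^4 / (0.595^4/21 + 0.831^4/22)
= 1.0911599 / 0.027644385
v_eff = 39.4713

39.4713


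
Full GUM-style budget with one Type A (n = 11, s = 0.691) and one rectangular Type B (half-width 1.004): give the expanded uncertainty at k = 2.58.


u_A = s / sqrt(n) = 0.691 / sqrt(11) = 0.20834434
u_B = half_width / sqrt(3) = 1.004 / sqrt(3) = 0.57965967
uc = sqrt(u_A^2 + u_B^2) = sqrt(0.20834434^2 + 0.57965967^2) = 0.61596485
U = k * uc = 2.58 * 0.61596485
U = 1.5892

1.5892


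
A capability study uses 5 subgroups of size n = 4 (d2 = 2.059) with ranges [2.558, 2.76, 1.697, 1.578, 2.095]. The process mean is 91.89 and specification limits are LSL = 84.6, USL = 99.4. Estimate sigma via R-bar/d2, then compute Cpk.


R_bar = (2.558 + 2.76 + 1.697 + 1.578 + 2.095) / 5 = 2.1376
sigma = R_bar / d2 = 2.1376 / 2.059 = 1.0381739
Cp = (USL - LSL)/(6*sigma) = (99.4 - 84.6)/(6*1.0381739) = 2.3760
Cpu = (99.4 - 91.89)/(3*1.0381739) = 2.4113
Cpl = (91.89 - 84.6)/(3*1.0381739) = 2.3406
Cpk = min(Cpu, Cpl) = 2.3406

2.3406


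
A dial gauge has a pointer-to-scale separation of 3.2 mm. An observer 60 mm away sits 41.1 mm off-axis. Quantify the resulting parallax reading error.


error = h * offset / d
= 3.2 * 41.1 / 60
= 2.1920

2.1920


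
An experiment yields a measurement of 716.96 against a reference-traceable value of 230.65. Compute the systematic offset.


Systematic error = measured - true
= 716.96 - 230.65
= 486.3100

486.3100


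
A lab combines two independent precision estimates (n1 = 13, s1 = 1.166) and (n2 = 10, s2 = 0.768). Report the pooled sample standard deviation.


s_p = sqrt(((n1-1)*s1^2 + (n2-1)*s2^2) / (n1+n2-2))
numerator = (13-1)*1.166^2 + (10-1)*0.768^2 = 16.314672 + 5.308416 = 21.623088
denominator = 13 + 10 - 2 = 21
s_p^2 = 21.623088 / 21 = 1.0296709
s_p = sqrt(1.0296709) = 1.0147

1.0147


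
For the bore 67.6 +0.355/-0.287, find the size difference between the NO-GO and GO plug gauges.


GO = nominal - lower_tol (smallest hole = maximum material condition)
GO = 67.6 - 0.287 = 67.313
NO-GO = nominal + upper_tol (largest hole = least material condition)
NO-GO = 67.6 + 0.355 = 67.955
spread = NO-GO - GO = 67.955 - 67.313 = 0.6420

0.6420


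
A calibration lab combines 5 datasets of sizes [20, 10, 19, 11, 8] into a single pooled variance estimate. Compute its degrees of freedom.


nu = sum_i (n_i - 1)
nu = ((20 - 1) + (10 - 1) + (19 - 1) + (11 - 1) + (8 - 1))
nu = 19 + 9 + 18 + 10 + 7
nu = 63

63


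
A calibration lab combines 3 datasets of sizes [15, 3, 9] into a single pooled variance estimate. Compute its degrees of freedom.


nu = sum_i (n_i - 1)
nu = ((15 - 1) + (3 - 1) + (9 - 1))
nu = 14 + 2 + 8
nu = 24

24


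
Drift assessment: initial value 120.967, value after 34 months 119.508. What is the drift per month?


rate = (v2 - v1) / months
= (119.508 - 120.967) / 34
= -1.4590 / 34
= -0.0429

-0.0429


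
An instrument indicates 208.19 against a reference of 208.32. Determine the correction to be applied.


Correction = standard - reading
= 208.32 - 208.19
= 0.1300

0.1300


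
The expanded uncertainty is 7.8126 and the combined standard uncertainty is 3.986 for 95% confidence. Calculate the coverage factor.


k = U / uc
k = 7.8126 / 3.986
k = 1.96

1.96


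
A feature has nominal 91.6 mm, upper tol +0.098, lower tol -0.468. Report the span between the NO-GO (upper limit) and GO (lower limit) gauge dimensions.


GO = nominal - lower_tol (smallest hole = maximum material condition)
GO = 91.6 - 0.468 = 91.132
NO-GO = nominal + upper_tol (largest hole = least material condition)
NO-GO = 91.6 + 0.098 = 91.698
spread = NO-GO - GO = 91.698 - 91.132 = 0.5660

0.5660


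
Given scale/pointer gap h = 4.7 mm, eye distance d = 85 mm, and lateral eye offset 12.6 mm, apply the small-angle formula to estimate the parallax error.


error = h * offset / d
= 4.7 * 12.6 / 85
= 0.6967

0.6967


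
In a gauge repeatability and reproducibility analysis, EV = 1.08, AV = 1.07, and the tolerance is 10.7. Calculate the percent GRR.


GRR = sqrt(EV^2 + AV^2) = sqrt(1.08^2 + 1.07^2) = 1.520296
%GRR = GRR / tol * 100 = 1.520296 / 10.7 * 100
%GRR = 14.2084

14.2084


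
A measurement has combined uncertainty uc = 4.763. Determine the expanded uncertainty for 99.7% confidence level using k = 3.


U = k * uc
U = 3 * 4.763
U = 14.2890

14.2890


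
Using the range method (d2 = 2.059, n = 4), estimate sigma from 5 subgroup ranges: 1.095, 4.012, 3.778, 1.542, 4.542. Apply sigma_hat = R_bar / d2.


R_bar = (1.095 + 4.012 + 3.778 + 1.542 + 4.542) / 5
R_bar = 14.969 / 5 = 2.9938
sigma_hat = R_bar / d2 = 2.9938 / 2.059 = 1.4540

1.4540


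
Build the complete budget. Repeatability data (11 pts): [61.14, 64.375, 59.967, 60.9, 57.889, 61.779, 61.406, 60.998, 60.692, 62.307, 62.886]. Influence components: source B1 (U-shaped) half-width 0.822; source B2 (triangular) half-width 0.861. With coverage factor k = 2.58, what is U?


mean = (61.14 + 64.375 + 59.967 + 60.9 + 57.889 + 61.779 + 61.406 + 60.998 + 60.692 + 62.307 + 62.886) / 11 = 61.30354545
s = sqrt(sum((x - mean)^2)/(n-1)) = 1.6517835
u_A = s / sqrt(n) = 1.6517835 / sqrt(11) = 0.49803146
u_B1 = 0.822 / sqrt(2) = 0.58124177
u_B2 = 0.861 / sqrt(6) = 0.35150178
uc = sqrt(0.49803146^2 + 0.58124177^2 + 0.35150178^2) = 0.84227717
U = k * uc = 2.58 * 0.84227717
U = 2.1731

2.1731


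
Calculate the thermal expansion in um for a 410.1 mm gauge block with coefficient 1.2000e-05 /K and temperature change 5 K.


dL = L * alpha * dT
= 410.1 * 1.2000e-05 * 5
= 0.0246060 mm
dL_um = 0.0246060 * 1000 = 24.6060 um

24.6060


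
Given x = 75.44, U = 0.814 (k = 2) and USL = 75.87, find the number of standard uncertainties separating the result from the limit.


u = U / k = 0.814 / 2 = 0.407
margin = |USL - x| = |75.87 - 75.44| = 0.43
z = margin / u = 0.43 / 0.407
z = 1.0565

1.0565


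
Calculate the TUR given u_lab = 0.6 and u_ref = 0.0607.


TUR = u_lab / u_ref
= 0.6 / 0.0607
= 9.8847

9.8847


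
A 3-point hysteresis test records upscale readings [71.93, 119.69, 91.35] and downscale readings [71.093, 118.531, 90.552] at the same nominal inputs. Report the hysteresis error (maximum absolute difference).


|71.93 - 71.093| = 0.8370
|119.69 - 118.531| = 1.1590
|91.35 - 90.552| = 0.7980
hysteresis = max(diffs) = 1.1590

1.1590


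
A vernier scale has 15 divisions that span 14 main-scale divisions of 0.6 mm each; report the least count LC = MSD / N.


LC = MSD / n_div
= 0.6 / 15
= 0.0400

0.0400


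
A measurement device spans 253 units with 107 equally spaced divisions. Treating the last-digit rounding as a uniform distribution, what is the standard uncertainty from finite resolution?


resolution = range / divisions
resolution = 253 / 107 = 2.364486
u_res = resolution / (2*sqrt(3))
u_res = 2.364486 / 3.4641016
u_res = 0.6826

0.6826


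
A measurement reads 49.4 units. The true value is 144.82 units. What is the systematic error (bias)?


Systematic error = measured - true
= 49.4 - 144.82
= -95.4200

-95.4200


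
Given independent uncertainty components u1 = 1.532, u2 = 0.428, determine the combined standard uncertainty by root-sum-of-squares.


uc = sqrt(1.532^2 + 0.428^2)
uc = sqrt(2.530208)
uc = 1.5907

1.5907


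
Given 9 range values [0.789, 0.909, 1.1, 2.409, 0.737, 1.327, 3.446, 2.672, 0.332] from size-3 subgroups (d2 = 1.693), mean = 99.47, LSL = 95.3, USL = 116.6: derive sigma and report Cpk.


R_bar = (0.789 + 0.909 + 1.1 + 2.409 + 0.737 + 1.327 + 3.446 + 2.672 + 0.332) / 9 = 1.5245556
sigma = R_bar / d2 = 1.5245556 / 1.693 = 0.90050538
Cp = (USL - LSL)/(6*sigma) = (116.6 - 95.3)/(6*0.90050538) = 3.9422
Cpu = (116.6 - 99.47)/(3*0.90050538) = 6.3409
Cpl = (99.47 - 95.3)/(3*0.90050538) = 1.5436
Cpk = min(Cpu, Cpl) = 1.5436

1.5436


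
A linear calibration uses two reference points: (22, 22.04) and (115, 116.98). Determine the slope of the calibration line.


slope = (y2 - y1) / (x2 - x1)
= (116.98 - 22.04) / (115 - 22)
= 94.9400 / 93
= 1.0209

1.0209


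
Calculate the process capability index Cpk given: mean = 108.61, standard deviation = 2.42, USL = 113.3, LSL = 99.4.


Cpu = (USL - mean) / (3*sigma) = (113.3 - 108.61) / (3*2.42) = 0.6460
Cpl = (mean - LSL) / (3*sigma) = (108.61 - 99.4) / (3*2.42) = 1.2686
Cpk = min(Cpu, Cpl) = 0.6460

0.6460


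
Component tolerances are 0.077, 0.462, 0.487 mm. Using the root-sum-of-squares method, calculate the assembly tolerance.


RSS = sqrt(0.077^2 + 0.462^2 + 0.487^2)
= sqrt(0.456542)
= 0.6757

0.6757


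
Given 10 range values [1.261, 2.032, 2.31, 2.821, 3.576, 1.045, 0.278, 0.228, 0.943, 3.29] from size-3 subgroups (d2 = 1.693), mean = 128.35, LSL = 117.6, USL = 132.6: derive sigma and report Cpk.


R_bar = (1.261 + 2.032 + 2.31 + 2.821 + 3.576 + 1.045 + 0.278 + 0.228 + 0.943 + 3.29) / 10 = 1.7784
sigma = R_bar / d2 = 1.7784 / 1.693 = 1.050443
Cp = (USL - LSL)/(6*sigma) = (132.6 - 117.6)/(6*1.050443) = 2.3799
Cpu = (132.6 - 128.35)/(3*1.050443) = 1.3486
Cpl = (128.35 - 117.6)/(3*1.050443) = 3.4113
Cpk = min(Cpu, Cpl) = 1.3486

1.3486


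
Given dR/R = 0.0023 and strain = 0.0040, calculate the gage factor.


GF = (dR/R) / epsilon
= 0.0023 / 0.0040
= 0.5750

0.5750


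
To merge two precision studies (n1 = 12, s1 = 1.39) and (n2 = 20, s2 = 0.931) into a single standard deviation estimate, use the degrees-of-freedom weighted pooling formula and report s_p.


s_p = sqrt(((n1-1)*s1^2 + (n2-1)*s2^2) / (n1+n2-2))
numerator = (12-1)*1.39^2 + (20-1)*0.931^2 = 21.2531 + 16.468459 = 37.721559
denominator = 12 + 20 - 2 = 30
s_p^2 = 37.721559 / 30 = 1.2573853
s_p = sqrt(1.2573853) = 1.1213

1.1213


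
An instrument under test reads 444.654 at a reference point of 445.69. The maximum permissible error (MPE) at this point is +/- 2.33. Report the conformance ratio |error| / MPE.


e = indication - reference = 444.654 - 445.69 = -1.0360
|e| = 1.0360
ratio = |e| / MPE = 1.0360 / 2.33
ratio = 0.4446

0.4446


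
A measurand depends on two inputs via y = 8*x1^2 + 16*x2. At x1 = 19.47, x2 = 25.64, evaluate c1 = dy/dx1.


y = 8*x1^2 + 16*x2
dy/dx1 = 2*8*x1
Evaluate at x1 = 19.47: c1 = 16 * 19.47
c1 = 311.5200

311.5200


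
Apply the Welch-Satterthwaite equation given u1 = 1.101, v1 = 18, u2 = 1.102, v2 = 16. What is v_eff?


uc = sqrt(u1^2 + u2^2) = sqrt(1.101^2 + 1.102^2) = 1.5577564
v_eff = uc^4 / (u1^4/v1 + u2^4/v2)
= 1.5577564^4 / (1.101^4/18 + 1.102^4/16)
= 5.8884118 / 0.17380864
v_eff = 33.8787

33.8787


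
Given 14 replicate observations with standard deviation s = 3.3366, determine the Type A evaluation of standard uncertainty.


u_A = s / sqrt(n)
u_A = 3.3366 / sqrt(14)
u_A = 3.3366 / 3.7416574
u_A = 0.8917

0.8917


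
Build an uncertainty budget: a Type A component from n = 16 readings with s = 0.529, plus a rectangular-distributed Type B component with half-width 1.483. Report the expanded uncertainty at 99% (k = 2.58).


u_A = s / sqrt(n) = 0.529 / sqrt(16) = 0.13225
u_B = half_width / sqrt(3) = 1.483 / sqrt(3) = 0.85621045
uc = sqrt(u_A^2 + u_B^2) = sqrt(0.13225^2 + 0.85621045^2) = 0.86636389
U = k * uc = 2.58 * 0.86636389
U = 2.2352

2.2352


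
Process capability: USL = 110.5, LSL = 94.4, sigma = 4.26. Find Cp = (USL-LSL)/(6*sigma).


Cp = (USL - LSL) / (6 * sigma)
= (110.5 - 94.4) / (6 * 4.26)
= 16.1000 / 25.5600
= 0.6299

0.6299


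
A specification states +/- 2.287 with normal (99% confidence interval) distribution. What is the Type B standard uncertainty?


u_B = half_width / 2.576
u_B = 2.287 / 2.576
u_B = 0.8878

0.8878


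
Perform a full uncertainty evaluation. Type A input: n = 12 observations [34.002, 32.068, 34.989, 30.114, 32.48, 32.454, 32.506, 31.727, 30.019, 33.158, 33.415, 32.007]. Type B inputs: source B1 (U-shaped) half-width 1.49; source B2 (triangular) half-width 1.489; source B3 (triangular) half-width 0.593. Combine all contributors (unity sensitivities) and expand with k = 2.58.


mean = (34.002 + 32.068 + 34.989 + 30.114 + 32.48 + 32.454 + 32.506 + 31.727 + 30.019 + 33.158 + 33.415 + 32.007) / 12 = 32.41158333
s = sqrt(sum((x - mean)^2)/(n-1)) = 1.4303723
u_A = s / sqrt(n) = 1.4303723 / sqrt(12) = 0.41291292
u_B1 = 1.49 / sqrt(2) = 1.0535891
u_B2 = 1.489 / sqrt(6) = 0.6078817
u_B3 = 0.593 / sqrt(6) = 0.24209124
uc = sqrt(0.41291292^2 + 1.0535891^2 + 0.6078817^2 + 0.24209124^2) = 1.3071631
U = k * uc = 2.58 * 1.3071631
U = 3.3725

3.3725


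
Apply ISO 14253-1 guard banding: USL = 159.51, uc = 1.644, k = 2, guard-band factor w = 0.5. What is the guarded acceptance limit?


U = k * uc = 2 * 1.644 = 3.288
guard band g = w * U = 0.5 * 3.288 = 1.644
AL = USL - g = 159.51 - 1.644
AL = 157.8660

157.8660


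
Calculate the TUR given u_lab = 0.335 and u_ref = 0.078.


TUR = u_lab / u_ref
= 0.335 / 0.078
= 4.2949

4.2949


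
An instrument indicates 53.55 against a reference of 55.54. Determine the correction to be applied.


Correction = standard - reading
= 55.54 - 53.55
= 1.9900

1.9900


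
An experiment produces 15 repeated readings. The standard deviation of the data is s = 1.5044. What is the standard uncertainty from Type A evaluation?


u_A = s / sqrt(n)
u_A = 1.5044 / sqrt(15)
u_A = 1.5044 / 3.8729833
u_A = 0.3884

0.3884


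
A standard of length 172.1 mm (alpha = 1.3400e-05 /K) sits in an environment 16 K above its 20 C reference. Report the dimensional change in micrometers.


dL = L * alpha * dT
= 172.1 * 1.3400e-05 * 16
= 0.0368982 mm
dL_um = 0.0368982 * 1000 = 36.8982 um

36.8982


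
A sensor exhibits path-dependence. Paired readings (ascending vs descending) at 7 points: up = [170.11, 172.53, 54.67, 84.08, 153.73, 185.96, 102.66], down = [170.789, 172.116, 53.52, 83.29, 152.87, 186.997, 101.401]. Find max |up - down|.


|170.11 - 170.789| = 0.6790
|172.53 - 172.116| = 0.4140
|54.67 - 53.52| = 1.1500
|84.08 - 83.29| = 0.7900
|153.73 - 152.87| = 0.8600
|185.96 - 186.997| = 1.0370
|102.66 - 101.401| = 1.2590
hysteresis = max(diffs) = 1.2590

1.2590


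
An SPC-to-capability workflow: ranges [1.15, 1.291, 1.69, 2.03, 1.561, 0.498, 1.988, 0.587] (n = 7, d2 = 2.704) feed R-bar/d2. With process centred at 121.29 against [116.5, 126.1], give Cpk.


R_bar = (1.15 + 1.291 + 1.69 + 2.03 + 1.561 + 0.498 + 1.988 + 0.587) / 8 = 1.349375
sigma = R_bar / d2 = 1.349375 / 2.704 = 0.49902922
Cp = (USL - LSL)/(6*sigma) = (126.1 - 116.5)/(6*0.49902922) = 3.2062
Cpu = (126.1 - 121.29)/(3*0.49902922) = 3.2129
Cpl = (121.29 - 116.5)/(3*0.49902922) = 3.1995
Cpk = min(Cpu, Cpl) = 3.1995

3.1995


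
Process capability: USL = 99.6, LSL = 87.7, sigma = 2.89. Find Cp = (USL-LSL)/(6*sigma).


Cp = (USL - LSL) / (6 * sigma)
= (99.6 - 87.7) / (6 * 2.89)
= 11.9000 / 17.3400
= 0.6863

0.6863


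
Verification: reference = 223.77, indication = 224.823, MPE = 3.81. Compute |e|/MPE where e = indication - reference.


e = indication - reference = 224.823 - 223.77 = 1.0530
|e| = 1.0530
ratio = |e| / MPE = 1.0530 / 3.81
ratio = 0.2764

0.2764


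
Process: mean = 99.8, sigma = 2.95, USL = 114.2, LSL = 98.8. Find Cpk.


Cpu = (USL - mean) / (3*sigma) = (114.2 - 99.8) / (3*2.95) = 1.6271
Cpl = (mean - LSL) / (3*sigma) = (99.8 - 98.8) / (3*2.95) = 0.1130
Cpk = min(Cpu, Cpl) = 0.1130

0.1130


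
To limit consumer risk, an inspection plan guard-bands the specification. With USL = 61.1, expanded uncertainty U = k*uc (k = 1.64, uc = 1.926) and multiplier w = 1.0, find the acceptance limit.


U = k * uc = 1.64 * 1.926 = 3.15864
guard band g = w * U = 1.0 * 3.15864 = 3.15864
AL = USL - g = 61.1 - 3.15864
AL = 57.9414

57.9414


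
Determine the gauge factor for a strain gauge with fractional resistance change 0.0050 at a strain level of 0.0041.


GF = (dR/R) / epsilon
= 0.0050 / 0.0041
= 1.2195

1.2195


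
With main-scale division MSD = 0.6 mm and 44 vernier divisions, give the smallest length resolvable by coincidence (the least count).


LC = MSD / n_div
= 0.6 / 44
= 0.0136

0.0136


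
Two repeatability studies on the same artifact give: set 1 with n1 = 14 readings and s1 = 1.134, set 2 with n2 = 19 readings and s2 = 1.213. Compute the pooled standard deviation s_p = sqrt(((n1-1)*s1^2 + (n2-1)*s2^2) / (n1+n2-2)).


s_p = sqrt(((n1-1)*s1^2 + (n2-1)*s2^2) / (n1+n2-2))
numerator = (14-1)*1.134^2 + (19-1)*1.213^2 = 16.717428 + 26.484642 = 43.20207
denominator = 14 + 19 - 2 = 31
s_p^2 = 43.20207 / 31 = 1.3936152
s_p = sqrt(1.3936152) = 1.1805

1.1805


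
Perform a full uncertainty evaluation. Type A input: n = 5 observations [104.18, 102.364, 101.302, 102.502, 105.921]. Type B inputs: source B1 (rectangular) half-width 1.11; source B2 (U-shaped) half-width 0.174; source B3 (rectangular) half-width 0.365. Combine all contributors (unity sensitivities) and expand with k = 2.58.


mean = (104.18 + 102.364 + 101.302 + 102.502 + 105.921) / 5 = 103.2538
s = sqrt(sum((x - mean)^2)/(n-1)) = 1.8123378
u_A = s / sqrt(n) = 1.8123378 / sqrt(5) = 0.8105021
u_B1 = 1.11 / sqrt(3) = 0.6408588
u_B2 = 0.174 / sqrt(2) = 0.12303658
u_B3 = 0.365 / sqrt(3) = 0.21073285
uc = sqrt(0.8105021^2 + 0.6408588^2 + 0.12303658^2 + 0.21073285^2) = 1.0616779
U = k * uc = 2.58 * 1.0616779
U = 2.7391

2.7391


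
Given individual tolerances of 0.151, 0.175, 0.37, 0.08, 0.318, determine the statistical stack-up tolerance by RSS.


RSS = sqrt(0.151^2 + 0.175^2 + 0.37^2 + 0.08^2 + 0.318^2)
= sqrt(0.29785)
= 0.5458

0.5458


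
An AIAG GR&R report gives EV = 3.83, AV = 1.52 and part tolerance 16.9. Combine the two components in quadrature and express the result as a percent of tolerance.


GRR = sqrt(EV^2 + AV^2) = sqrt(3.83^2 + 1.52^2) = 4.1205946
%GRR = GRR / tol * 100 = 4.1205946 / 16.9 * 100
%GRR = 24.3822

24.3822


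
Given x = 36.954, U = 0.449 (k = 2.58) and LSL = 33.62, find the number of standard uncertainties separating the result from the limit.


u = U / k = 0.449 / 2.58 = 0.17403101
margin = |LSL - x| = |33.62 - 36.954| = 3.334
z = margin / u = 3.334 / 0.17403101
z = 19.1575

19.1575


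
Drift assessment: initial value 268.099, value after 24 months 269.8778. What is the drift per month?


rate = (v2 - v1) / months
= (269.8778 - 268.099) / 24
= 1.7788 / 24
= 0.0741

0.0741


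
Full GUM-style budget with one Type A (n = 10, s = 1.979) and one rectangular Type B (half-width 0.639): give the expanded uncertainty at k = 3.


u_A = s / sqrt(n) = 1.979 / sqrt(10) = 0.62581475
u_B = half_width / sqrt(3) = 0.639 / sqrt(3) = 0.36892682
uc = sqrt(u_A^2 + u_B^2) = sqrt(0.62581475^2 + 0.36892682^2) = 0.7264648
U = k * uc = 3 * 0.7264648
U = 2.1794

2.1794


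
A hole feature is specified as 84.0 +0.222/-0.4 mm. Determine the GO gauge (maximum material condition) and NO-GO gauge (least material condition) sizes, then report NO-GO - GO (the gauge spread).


GO = nominal - lower_tol (smallest hole = maximum material condition)
GO = 84.0 - 0.4 = 83.6
NO-GO = nominal + upper_tol (largest hole = least material condition)
NO-GO = 84.0 + 0.222 = 84.222
spread = NO-GO - GO = 84.222 - 83.6 = 0.6220

0.6220


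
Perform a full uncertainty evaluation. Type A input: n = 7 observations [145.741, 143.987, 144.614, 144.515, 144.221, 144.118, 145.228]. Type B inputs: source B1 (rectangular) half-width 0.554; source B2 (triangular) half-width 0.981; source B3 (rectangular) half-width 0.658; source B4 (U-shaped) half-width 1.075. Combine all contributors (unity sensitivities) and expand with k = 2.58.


mean = (145.741 + 143.987 + 144.614 + 144.515 + 144.221 + 144.118 + 145.228) / 7 = 144.632
s = sqrt(sum((x - mean)^2)/(n-1)) = 0.63878165
u_A = s / sqrt(n) = 0.63878165 / sqrt(7) = 0.24143677
u_B1 = 0.554 / sqrt(3) = 0.31985205
u_B2 = 0.981 / sqrt(6) = 0.40049157
u_B3 = 0.658 / sqrt(3) = 0.37989648
u_B4 = 1.075 / sqrt(2) = 0.76013979
uc = sqrt(0.24143677^2 + 0.31985205^2 + 0.40049157^2 + 0.37989648^2 + 0.76013979^2) = 1.0213346
U = k * uc = 2.58 * 1.0213346
U = 2.6350

2.6350


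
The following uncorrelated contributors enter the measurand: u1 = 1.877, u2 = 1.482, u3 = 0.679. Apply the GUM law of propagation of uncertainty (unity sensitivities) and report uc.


uc = sqrt(1.877^2 + 1.482^2 + 0.679^2)
uc = sqrt(6.180494)
uc = 2.4861

2.4861


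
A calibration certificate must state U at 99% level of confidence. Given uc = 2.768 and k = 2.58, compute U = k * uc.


U = k * uc
U = 2.58 * 2.768
U = 7.1414

7.1414


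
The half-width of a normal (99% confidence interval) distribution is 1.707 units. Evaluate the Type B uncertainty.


u_B = half_width / 2.576
u_B = 1.707 / 2.576
u_B = 0.6627

0.6627


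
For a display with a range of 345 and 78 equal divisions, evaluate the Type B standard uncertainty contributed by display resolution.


resolution = range / divisions
resolution = 345 / 78 = 4.4230769
u_res = resolution / (2*sqrt(3))
u_res = 4.4230769 / 3.4641016
u_res = 1.2768

1.2768


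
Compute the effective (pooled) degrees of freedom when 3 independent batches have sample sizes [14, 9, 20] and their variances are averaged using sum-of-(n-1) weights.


nu = sum_i (n_i - 1)
nu = ((14 - 1) + (9 - 1) + (20 - 1))
nu = 13 + 8 + 19
nu = 40

40


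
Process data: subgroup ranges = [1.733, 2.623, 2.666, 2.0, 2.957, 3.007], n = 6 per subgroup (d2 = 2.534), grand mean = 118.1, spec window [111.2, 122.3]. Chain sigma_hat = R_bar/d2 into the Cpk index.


R_bar = (1.733 + 2.623 + 2.666 + 2.0 + 2.957 + 3.007) / 6 = 2.4976667
sigma = R_bar / d2 = 2.4976667 / 2.534 = 0.98566168
Cp = (USL - LSL)/(6*sigma) = (122.3 - 111.2)/(6*0.98566168) = 1.8769
Cpu = (122.3 - 118.1)/(3*0.98566168) = 1.4204
Cpl = (118.1 - 111.2)/(3*0.98566168) = 2.3335
Cpk = min(Cpu, Cpl) = 1.4204

1.4204


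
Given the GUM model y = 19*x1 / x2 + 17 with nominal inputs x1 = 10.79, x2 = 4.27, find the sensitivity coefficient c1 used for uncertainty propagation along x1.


y = 19*x1 / x2 + 17
dy/dx1 = 19/x2
Evaluate at x2 = 4.27: c1 = 19 / 4.27
c1 = 4.4496

4.4496


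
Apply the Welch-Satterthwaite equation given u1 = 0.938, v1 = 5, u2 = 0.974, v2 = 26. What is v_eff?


uc = sqrt(u1^2 + u2^2) = sqrt(0.938^2 + 0.974^2) = 1.3522278
v_eff = uc^4 / (u1^4/v1 + u2^4/v2)
= 1.3522278^4 / (0.938^4/5 + 0.974^4/26)
= 3.3434855 / 0.18943994
v_eff = 17.6493

17.6493


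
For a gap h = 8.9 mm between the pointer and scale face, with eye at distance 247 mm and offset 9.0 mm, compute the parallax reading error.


error = h * offset / d
= 8.9 * 9.0 / 247
= 0.3243

0.3243


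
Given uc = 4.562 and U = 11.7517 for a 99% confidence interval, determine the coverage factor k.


k = U / uc
k = 11.7517 / 4.562
k = 2.576

2.576


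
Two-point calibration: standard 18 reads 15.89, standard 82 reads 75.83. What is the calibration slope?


slope = (y2 - y1) / (x2 - x1)
= (75.83 - 15.89) / (82 - 18)
= 59.9400 / 64
= 0.9366

0.9366


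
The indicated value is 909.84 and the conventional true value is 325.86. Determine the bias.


Systematic error = measured - true
= 909.84 - 325.86
= 583.9800

583.9800


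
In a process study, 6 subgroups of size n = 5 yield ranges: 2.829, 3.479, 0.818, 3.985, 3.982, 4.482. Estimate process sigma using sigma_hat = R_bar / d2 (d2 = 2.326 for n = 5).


R_bar = (2.829 + 3.479 + 0.818 + 3.985 + 3.982 + 4.482) / 6
R_bar = 19.575 / 6 = 3.2625
sigma_hat = R_bar / d2 = 3.2625 / 2.326 = 1.4026

1.4026


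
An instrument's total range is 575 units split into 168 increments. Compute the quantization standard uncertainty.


resolution = range / divisions
resolution = 575 / 168 = 3.422619
u_res = resolution / (2*sqrt(3))
u_res = 3.422619 / 3.4641016
u_res = 0.9880

0.9880


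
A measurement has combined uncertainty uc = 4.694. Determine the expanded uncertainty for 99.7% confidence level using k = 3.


U = k * uc
U = 3 * 4.694
U = 14.0820

14.0820


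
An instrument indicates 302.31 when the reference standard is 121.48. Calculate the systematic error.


Systematic error = measured - true
= 302.31 - 121.48
= 180.8300

180.8300


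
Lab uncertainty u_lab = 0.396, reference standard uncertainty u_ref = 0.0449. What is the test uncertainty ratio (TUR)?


TUR = u_lab / u_ref
= 0.396 / 0.0449
= 8.8196

8.8196


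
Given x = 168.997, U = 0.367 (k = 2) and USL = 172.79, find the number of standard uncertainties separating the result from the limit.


u = U / k = 0.367 / 2 = 0.1835
margin = |USL - x| = |172.79 - 168.997| = 3.793
z = margin / u = 3.793 / 0.1835
z = 20.6703

20.6703


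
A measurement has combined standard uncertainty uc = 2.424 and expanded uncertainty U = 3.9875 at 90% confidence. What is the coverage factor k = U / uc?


k = U / uc
k = 3.9875 / 2.424
k = 1.645

1.645


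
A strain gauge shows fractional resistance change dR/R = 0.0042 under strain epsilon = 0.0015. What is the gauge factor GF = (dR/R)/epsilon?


GF = (dR/R) / epsilon
= 0.0042 / 0.0015
= 2.8000

2.8000


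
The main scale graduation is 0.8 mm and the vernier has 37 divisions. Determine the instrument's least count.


LC = MSD / n_div
= 0.8 / 37
= 0.0216

0.0216


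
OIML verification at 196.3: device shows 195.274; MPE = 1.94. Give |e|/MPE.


e = indication - reference = 195.274 - 196.3 = -1.0260
|e| = 1.0260
ratio = |e| / MPE = 1.0260 / 1.94
ratio = 0.5289

0.5289


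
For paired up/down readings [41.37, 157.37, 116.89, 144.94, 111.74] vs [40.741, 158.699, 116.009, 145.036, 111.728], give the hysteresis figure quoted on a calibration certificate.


|41.37 - 40.741| = 0.6290
|157.37 - 158.699| = 1.3290
|116.89 - 116.009| = 0.8810
|144.94 - 145.036| = 0.0960
|111.74 - 111.728| = 0.0120
hysteresis = max(diffs) = 1.3290

1.3290


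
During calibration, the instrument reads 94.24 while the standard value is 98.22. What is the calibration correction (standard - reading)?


Correction = standard - reading
= 98.22 - 94.24
= 3.9800

3.9800


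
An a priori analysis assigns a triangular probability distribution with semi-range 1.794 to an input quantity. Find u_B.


u_B = half_width / sqrt(6)
u_B = 1.794 / 2.4494897
u_B = 0.7324

0.7324


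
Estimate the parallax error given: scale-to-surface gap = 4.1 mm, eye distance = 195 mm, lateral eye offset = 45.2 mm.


error = h * offset / d
= 4.1 * 45.2 / 195
= 0.9504

0.9504


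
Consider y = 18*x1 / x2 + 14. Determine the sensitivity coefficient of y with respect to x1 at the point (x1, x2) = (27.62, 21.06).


y = 18*x1 / x2 + 14
dy/dx1 = 18/x2
Evaluate at x2 = 21.06: c1 = 18 / 21.06
c1 = 0.8547

0.8547


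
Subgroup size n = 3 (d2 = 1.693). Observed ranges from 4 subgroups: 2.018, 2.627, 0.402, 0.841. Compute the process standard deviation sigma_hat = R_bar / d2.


R_bar = (2.018 + 2.627 + 0.402 + 0.841) / 4
R_bar = 5.888 / 4 = 1.472
sigma_hat = R_bar / d2 = 1.472 / 1.693 = 0.8695

0.8695


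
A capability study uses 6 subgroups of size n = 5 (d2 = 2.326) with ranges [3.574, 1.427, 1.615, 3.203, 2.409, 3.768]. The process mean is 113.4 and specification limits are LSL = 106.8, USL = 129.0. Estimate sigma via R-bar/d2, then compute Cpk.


R_bar = (3.574 + 1.427 + 1.615 + 3.203 + 2.409 + 3.768) / 6 = 2.666
sigma = R_bar / d2 = 2.666 / 2.326 = 1.1461737
Cp = (USL - LSL)/(6*sigma) = (129.0 - 106.8)/(6*1.1461737) = 3.2281
Cpu = (129.0 - 113.4)/(3*1.1461737) = 4.5368
Cpl = (113.4 - 106.8)/(3*1.1461737) = 1.9194
Cpk = min(Cpu, Cpl) = 1.9194

1.9194
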